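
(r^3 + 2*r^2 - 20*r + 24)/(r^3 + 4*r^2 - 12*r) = (r - 2)/r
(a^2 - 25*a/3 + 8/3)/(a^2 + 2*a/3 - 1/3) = (a - 8)/(a + 1)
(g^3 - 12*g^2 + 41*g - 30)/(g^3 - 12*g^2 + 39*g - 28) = (g^2 - 11*g + 30)/(g^2 - 11*g + 28)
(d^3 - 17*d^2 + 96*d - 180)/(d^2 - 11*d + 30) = d - 6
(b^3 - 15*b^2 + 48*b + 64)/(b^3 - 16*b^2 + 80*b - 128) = (b^2 - 7*b - 8)/(b^2 - 8*b + 16)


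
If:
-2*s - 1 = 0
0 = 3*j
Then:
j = 0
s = -1/2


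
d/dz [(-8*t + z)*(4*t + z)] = -4*t + 2*z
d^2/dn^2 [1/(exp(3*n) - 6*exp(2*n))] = 3*((8 - 3*exp(n))*(exp(n) - 6) + 6*(exp(n) - 4)^2)*exp(-2*n)/(exp(n) - 6)^3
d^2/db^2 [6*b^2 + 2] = 12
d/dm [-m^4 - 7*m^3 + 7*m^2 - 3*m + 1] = -4*m^3 - 21*m^2 + 14*m - 3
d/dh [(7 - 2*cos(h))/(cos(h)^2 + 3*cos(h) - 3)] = (14*cos(h) - cos(2*h) + 14)*sin(h)/(cos(h)^2 + 3*cos(h) - 3)^2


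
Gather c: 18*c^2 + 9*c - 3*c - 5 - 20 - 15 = 18*c^2 + 6*c - 40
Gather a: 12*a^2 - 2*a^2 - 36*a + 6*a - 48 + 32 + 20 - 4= 10*a^2 - 30*a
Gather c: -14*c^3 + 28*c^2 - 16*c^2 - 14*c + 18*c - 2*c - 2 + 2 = -14*c^3 + 12*c^2 + 2*c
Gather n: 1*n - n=0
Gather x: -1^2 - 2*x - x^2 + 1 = -x^2 - 2*x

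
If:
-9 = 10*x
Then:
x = -9/10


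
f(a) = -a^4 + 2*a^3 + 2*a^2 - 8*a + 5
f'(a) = -4*a^3 + 6*a^2 + 4*a - 8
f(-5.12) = -857.24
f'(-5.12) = 665.68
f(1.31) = -0.50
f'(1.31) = -1.46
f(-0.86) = 11.54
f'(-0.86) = -4.46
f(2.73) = -16.79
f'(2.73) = -33.75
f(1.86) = -2.06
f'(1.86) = -5.54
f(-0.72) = 10.78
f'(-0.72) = -6.28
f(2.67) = -14.86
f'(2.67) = -30.68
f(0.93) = 0.15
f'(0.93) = -2.31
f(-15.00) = -56800.00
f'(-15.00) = 14782.00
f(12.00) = -17083.00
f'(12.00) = -6008.00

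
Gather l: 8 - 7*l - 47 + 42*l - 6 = 35*l - 45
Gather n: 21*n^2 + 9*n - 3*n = 21*n^2 + 6*n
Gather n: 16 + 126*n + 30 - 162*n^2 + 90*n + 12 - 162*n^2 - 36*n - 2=-324*n^2 + 180*n + 56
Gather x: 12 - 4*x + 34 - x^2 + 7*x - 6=-x^2 + 3*x + 40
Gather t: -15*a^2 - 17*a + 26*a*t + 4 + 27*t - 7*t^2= -15*a^2 - 17*a - 7*t^2 + t*(26*a + 27) + 4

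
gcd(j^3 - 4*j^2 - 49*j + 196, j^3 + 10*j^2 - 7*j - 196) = j^2 + 3*j - 28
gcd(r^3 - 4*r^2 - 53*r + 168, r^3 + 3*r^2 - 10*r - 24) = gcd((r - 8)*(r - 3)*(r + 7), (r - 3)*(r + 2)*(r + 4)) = r - 3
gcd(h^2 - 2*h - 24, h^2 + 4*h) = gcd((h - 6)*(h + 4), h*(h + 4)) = h + 4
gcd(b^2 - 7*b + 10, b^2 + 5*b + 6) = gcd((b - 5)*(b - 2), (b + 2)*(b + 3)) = 1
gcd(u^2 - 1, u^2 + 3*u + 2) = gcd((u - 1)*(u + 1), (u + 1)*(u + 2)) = u + 1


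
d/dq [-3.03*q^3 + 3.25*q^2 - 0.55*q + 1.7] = -9.09*q^2 + 6.5*q - 0.55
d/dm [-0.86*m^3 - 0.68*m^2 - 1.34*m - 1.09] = -2.58*m^2 - 1.36*m - 1.34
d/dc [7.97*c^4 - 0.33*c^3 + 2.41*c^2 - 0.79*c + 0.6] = 31.88*c^3 - 0.99*c^2 + 4.82*c - 0.79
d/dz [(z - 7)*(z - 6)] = 2*z - 13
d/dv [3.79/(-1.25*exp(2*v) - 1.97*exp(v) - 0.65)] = (9.475*exp(v) + 7.4663)*exp(v)/(1.25*exp(2*v) + 1.97*exp(v) + 0.65)^2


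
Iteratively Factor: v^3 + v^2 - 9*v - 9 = (v + 1)*(v^2 - 9) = (v + 1)*(v + 3)*(v - 3)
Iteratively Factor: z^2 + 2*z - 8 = (z - 2)*(z + 4)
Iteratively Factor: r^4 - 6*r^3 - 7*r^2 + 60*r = (r + 3)*(r^3 - 9*r^2 + 20*r) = (r - 4)*(r + 3)*(r^2 - 5*r) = (r - 5)*(r - 4)*(r + 3)*(r)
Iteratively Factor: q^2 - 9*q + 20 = (q - 5)*(q - 4)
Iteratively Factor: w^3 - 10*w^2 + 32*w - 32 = (w - 4)*(w^2 - 6*w + 8) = (w - 4)*(w - 2)*(w - 4)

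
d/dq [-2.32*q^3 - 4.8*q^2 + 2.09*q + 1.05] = -6.96*q^2 - 9.6*q + 2.09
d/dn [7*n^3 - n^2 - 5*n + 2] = 21*n^2 - 2*n - 5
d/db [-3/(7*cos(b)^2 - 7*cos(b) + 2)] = 21*(1 - 2*cos(b))*sin(b)/(7*cos(b)^2 - 7*cos(b) + 2)^2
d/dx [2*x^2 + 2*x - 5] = 4*x + 2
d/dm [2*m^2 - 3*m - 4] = 4*m - 3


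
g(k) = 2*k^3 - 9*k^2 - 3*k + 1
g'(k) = 6*k^2 - 18*k - 3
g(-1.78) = -33.46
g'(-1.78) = 48.05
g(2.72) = -33.50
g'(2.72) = -7.57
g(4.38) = -16.74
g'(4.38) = 33.27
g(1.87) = -23.00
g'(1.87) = -15.68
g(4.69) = -4.71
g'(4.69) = 44.56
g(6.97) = 220.08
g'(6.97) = 163.03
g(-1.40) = -17.93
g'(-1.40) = 33.96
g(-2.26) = -61.27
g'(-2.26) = 68.33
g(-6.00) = -737.00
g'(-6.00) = 321.00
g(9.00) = 703.00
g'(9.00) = 321.00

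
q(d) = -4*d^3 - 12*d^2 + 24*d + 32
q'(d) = -12*d^2 - 24*d + 24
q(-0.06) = 30.52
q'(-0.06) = 25.40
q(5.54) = -883.47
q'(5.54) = -477.26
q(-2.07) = -33.62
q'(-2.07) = 22.26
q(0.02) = 32.48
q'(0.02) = 23.52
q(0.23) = 36.84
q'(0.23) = 17.85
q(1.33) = 33.28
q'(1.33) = -29.15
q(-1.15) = -5.39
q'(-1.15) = 35.73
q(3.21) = -146.91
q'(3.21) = -176.69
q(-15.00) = 10472.00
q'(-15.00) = -2316.00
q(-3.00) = -40.00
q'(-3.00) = -12.00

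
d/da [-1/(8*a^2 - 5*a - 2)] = (16*a - 5)/(-8*a^2 + 5*a + 2)^2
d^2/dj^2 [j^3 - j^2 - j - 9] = 6*j - 2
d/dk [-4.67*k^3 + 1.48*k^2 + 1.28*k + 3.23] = -14.01*k^2 + 2.96*k + 1.28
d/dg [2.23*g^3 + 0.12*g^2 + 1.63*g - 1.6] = 6.69*g^2 + 0.24*g + 1.63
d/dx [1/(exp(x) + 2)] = -exp(x)/(exp(x) + 2)^2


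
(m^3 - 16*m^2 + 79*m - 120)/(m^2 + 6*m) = (m^3 - 16*m^2 + 79*m - 120)/(m*(m + 6))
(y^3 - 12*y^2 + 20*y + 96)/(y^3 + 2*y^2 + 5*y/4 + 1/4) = 4*(y^3 - 12*y^2 + 20*y + 96)/(4*y^3 + 8*y^2 + 5*y + 1)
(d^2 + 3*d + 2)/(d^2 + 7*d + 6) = (d + 2)/(d + 6)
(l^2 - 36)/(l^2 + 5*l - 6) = (l - 6)/(l - 1)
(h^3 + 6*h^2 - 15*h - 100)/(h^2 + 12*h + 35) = (h^2 + h - 20)/(h + 7)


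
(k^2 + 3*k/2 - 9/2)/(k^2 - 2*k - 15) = (k - 3/2)/(k - 5)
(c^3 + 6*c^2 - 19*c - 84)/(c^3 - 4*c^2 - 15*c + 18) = (c^2 + 3*c - 28)/(c^2 - 7*c + 6)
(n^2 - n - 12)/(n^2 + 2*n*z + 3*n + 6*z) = (n - 4)/(n + 2*z)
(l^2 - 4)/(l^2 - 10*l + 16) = (l + 2)/(l - 8)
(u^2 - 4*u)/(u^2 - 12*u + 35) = u*(u - 4)/(u^2 - 12*u + 35)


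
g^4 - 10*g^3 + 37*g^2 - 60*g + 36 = (g - 3)^2*(g - 2)^2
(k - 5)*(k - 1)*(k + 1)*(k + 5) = k^4 - 26*k^2 + 25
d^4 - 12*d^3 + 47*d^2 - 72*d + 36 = (d - 6)*(d - 3)*(d - 2)*(d - 1)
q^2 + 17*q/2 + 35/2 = (q + 7/2)*(q + 5)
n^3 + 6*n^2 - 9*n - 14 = (n - 2)*(n + 1)*(n + 7)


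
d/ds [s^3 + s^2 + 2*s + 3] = 3*s^2 + 2*s + 2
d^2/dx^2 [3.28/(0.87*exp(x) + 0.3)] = (2.482632*exp(x) - 0.85608)*exp(x)/(0.87*exp(x) + 0.3)^3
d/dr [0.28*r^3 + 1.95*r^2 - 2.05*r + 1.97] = 0.84*r^2 + 3.9*r - 2.05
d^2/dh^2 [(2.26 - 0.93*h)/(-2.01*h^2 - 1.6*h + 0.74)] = ((6.1092 - 11.2158*h)*(2.01*h^2 + 1.6*h - 0.74) + (0.93*h - 2.26)*(4.02*h + 1.6)*(8.04*h + 3.2))/(2.01*h^2 + 1.6*h - 0.74)^3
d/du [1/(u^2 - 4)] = -2*u/(u^2 - 4)^2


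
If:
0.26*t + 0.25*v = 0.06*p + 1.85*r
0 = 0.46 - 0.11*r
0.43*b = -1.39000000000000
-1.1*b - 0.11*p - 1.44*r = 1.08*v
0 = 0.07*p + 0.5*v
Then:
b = -3.23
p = 59.85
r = 4.18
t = 51.63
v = -8.38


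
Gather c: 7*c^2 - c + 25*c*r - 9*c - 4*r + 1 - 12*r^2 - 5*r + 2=7*c^2 + c*(25*r - 10) - 12*r^2 - 9*r + 3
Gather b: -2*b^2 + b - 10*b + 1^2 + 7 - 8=-2*b^2 - 9*b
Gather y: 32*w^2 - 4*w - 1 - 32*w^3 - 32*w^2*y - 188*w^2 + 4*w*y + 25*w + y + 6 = -32*w^3 - 156*w^2 + 21*w + y*(-32*w^2 + 4*w + 1) + 5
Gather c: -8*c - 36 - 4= -8*c - 40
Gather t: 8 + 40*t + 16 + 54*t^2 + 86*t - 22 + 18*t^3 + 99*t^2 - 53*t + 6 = 18*t^3 + 153*t^2 + 73*t + 8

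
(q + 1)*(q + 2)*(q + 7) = q^3 + 10*q^2 + 23*q + 14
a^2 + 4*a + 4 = (a + 2)^2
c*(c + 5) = c^2 + 5*c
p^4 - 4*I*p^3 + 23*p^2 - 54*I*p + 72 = (p - 6*I)*(p - 3*I)*(p + I)*(p + 4*I)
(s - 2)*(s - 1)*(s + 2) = s^3 - s^2 - 4*s + 4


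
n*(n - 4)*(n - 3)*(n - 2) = n^4 - 9*n^3 + 26*n^2 - 24*n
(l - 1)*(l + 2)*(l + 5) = l^3 + 6*l^2 + 3*l - 10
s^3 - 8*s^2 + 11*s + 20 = (s - 5)*(s - 4)*(s + 1)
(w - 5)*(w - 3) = w^2 - 8*w + 15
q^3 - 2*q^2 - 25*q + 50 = (q - 5)*(q - 2)*(q + 5)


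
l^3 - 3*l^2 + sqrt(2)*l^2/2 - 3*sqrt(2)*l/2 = l*(l - 3)*(l + sqrt(2)/2)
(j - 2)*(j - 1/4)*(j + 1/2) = j^3 - 7*j^2/4 - 5*j/8 + 1/4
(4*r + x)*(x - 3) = 4*r*x - 12*r + x^2 - 3*x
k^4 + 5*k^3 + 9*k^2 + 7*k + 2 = (k + 1)^3*(k + 2)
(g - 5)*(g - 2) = g^2 - 7*g + 10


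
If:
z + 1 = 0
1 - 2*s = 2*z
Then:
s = 3/2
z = -1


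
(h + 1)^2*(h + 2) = h^3 + 4*h^2 + 5*h + 2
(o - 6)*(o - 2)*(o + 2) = o^3 - 6*o^2 - 4*o + 24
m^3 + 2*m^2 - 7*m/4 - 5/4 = (m - 1)*(m + 1/2)*(m + 5/2)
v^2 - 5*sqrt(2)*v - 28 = (v - 7*sqrt(2))*(v + 2*sqrt(2))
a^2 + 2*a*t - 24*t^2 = (a - 4*t)*(a + 6*t)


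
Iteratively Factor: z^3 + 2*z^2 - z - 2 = (z + 2)*(z^2 - 1) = (z - 1)*(z + 2)*(z + 1)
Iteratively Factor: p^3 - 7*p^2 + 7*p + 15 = (p - 3)*(p^2 - 4*p - 5) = (p - 5)*(p - 3)*(p + 1)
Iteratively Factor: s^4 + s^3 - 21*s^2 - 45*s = (s + 3)*(s^3 - 2*s^2 - 15*s) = (s + 3)^2*(s^2 - 5*s) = s*(s + 3)^2*(s - 5)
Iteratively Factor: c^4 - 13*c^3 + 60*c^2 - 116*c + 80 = (c - 4)*(c^3 - 9*c^2 + 24*c - 20) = (c - 4)*(c - 2)*(c^2 - 7*c + 10) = (c - 4)*(c - 2)^2*(c - 5)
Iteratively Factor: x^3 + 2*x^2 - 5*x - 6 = (x - 2)*(x^2 + 4*x + 3) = (x - 2)*(x + 1)*(x + 3)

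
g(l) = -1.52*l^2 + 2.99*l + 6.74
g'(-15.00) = 48.59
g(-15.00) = -380.11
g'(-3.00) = 12.11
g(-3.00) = -15.91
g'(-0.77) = 5.33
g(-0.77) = 3.54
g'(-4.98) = 18.13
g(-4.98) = -45.85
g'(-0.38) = 4.15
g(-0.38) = 5.38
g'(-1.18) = 6.58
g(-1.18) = 1.10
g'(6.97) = -18.20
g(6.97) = -46.26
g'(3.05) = -6.28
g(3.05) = 1.72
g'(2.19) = -3.67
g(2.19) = 6.00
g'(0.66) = 0.98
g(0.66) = 8.05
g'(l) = 2.99 - 3.04*l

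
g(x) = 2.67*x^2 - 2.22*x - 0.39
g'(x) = 5.34*x - 2.22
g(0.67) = -0.68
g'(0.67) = 1.36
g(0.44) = -0.85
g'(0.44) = 0.13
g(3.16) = 19.26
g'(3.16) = 14.65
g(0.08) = -0.55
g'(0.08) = -1.79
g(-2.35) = 19.57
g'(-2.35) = -14.77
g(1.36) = 1.53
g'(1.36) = 5.04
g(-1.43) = 8.24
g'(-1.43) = -9.86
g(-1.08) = 5.12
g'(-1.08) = -7.99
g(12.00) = 357.45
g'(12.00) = 61.86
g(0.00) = -0.39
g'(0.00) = -2.22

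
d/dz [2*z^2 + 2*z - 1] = 4*z + 2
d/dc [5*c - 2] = 5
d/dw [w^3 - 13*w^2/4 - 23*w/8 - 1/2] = 3*w^2 - 13*w/2 - 23/8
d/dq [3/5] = 0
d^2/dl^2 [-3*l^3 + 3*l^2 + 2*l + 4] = 6 - 18*l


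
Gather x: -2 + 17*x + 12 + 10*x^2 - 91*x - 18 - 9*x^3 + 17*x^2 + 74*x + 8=-9*x^3 + 27*x^2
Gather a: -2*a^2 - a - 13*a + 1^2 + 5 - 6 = -2*a^2 - 14*a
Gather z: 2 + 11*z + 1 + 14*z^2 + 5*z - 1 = 14*z^2 + 16*z + 2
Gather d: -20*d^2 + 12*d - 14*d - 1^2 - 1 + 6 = -20*d^2 - 2*d + 4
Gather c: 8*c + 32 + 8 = 8*c + 40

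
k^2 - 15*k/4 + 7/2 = (k - 2)*(k - 7/4)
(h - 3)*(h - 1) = h^2 - 4*h + 3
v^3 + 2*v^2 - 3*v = v*(v - 1)*(v + 3)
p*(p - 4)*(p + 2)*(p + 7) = p^4 + 5*p^3 - 22*p^2 - 56*p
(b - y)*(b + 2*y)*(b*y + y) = b^3*y + b^2*y^2 + b^2*y - 2*b*y^3 + b*y^2 - 2*y^3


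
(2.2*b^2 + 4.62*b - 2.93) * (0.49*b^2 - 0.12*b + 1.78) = 1.078*b^4 + 1.9998*b^3 + 1.9259*b^2 + 8.5752*b - 5.2154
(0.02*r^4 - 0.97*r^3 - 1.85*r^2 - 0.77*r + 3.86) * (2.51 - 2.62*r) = -0.0524*r^5 + 2.5916*r^4 + 2.4123*r^3 - 2.6261*r^2 - 12.0459*r + 9.6886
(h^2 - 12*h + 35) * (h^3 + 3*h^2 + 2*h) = h^5 - 9*h^4 + h^3 + 81*h^2 + 70*h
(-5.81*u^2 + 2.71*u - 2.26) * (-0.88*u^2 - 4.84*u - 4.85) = 5.1128*u^4 + 25.7356*u^3 + 17.0509*u^2 - 2.2051*u + 10.961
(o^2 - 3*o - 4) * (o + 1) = o^3 - 2*o^2 - 7*o - 4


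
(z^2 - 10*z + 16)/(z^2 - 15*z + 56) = (z - 2)/(z - 7)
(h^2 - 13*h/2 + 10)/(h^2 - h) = (h^2 - 13*h/2 + 10)/(h*(h - 1))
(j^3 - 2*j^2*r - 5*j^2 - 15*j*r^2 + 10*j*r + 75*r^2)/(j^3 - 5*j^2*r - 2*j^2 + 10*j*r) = (j^2 + 3*j*r - 5*j - 15*r)/(j*(j - 2))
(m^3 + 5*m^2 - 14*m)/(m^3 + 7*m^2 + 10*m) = (m^2 + 5*m - 14)/(m^2 + 7*m + 10)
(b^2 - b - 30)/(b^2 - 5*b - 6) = (b + 5)/(b + 1)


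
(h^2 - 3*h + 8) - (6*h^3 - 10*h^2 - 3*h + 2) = -6*h^3 + 11*h^2 + 6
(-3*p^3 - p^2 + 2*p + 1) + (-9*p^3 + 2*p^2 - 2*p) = -12*p^3 + p^2 + 1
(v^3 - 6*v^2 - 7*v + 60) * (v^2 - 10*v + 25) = v^5 - 16*v^4 + 78*v^3 - 20*v^2 - 775*v + 1500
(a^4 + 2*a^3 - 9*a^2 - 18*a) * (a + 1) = a^5 + 3*a^4 - 7*a^3 - 27*a^2 - 18*a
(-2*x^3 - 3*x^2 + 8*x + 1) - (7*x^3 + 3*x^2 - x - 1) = -9*x^3 - 6*x^2 + 9*x + 2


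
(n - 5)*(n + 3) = n^2 - 2*n - 15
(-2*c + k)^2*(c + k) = 4*c^3 - 3*c*k^2 + k^3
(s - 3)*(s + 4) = s^2 + s - 12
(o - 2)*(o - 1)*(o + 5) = o^3 + 2*o^2 - 13*o + 10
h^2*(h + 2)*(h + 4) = h^4 + 6*h^3 + 8*h^2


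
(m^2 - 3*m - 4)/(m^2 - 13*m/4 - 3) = 4*(m + 1)/(4*m + 3)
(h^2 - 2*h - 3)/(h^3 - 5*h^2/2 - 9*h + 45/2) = 2*(h + 1)/(2*h^2 + h - 15)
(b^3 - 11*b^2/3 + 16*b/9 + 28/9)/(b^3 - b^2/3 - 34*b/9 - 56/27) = 3*(b - 2)/(3*b + 4)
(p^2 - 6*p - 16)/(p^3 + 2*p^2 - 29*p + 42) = (p^2 - 6*p - 16)/(p^3 + 2*p^2 - 29*p + 42)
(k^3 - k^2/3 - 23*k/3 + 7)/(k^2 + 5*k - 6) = (k^2 + 2*k/3 - 7)/(k + 6)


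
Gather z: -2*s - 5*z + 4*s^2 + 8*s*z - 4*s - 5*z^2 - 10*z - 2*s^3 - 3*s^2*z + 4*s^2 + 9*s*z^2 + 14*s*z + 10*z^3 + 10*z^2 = -2*s^3 + 8*s^2 - 6*s + 10*z^3 + z^2*(9*s + 5) + z*(-3*s^2 + 22*s - 15)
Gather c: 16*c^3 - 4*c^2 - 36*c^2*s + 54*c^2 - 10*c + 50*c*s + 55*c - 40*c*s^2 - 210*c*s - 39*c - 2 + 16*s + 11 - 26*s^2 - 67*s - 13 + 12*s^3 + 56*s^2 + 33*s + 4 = 16*c^3 + c^2*(50 - 36*s) + c*(-40*s^2 - 160*s + 6) + 12*s^3 + 30*s^2 - 18*s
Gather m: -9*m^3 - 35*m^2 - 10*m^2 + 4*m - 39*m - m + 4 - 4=-9*m^3 - 45*m^2 - 36*m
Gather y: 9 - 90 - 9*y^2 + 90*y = -9*y^2 + 90*y - 81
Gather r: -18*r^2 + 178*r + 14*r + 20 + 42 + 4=-18*r^2 + 192*r + 66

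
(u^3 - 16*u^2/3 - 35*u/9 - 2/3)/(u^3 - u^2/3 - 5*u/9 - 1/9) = (u - 6)/(u - 1)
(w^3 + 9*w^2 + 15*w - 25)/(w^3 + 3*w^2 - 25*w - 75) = (w^2 + 4*w - 5)/(w^2 - 2*w - 15)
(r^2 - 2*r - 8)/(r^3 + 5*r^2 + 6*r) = (r - 4)/(r*(r + 3))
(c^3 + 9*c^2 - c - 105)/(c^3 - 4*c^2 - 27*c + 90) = (c + 7)/(c - 6)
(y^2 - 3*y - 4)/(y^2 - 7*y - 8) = (y - 4)/(y - 8)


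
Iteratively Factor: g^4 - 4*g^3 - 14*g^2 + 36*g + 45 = (g + 3)*(g^3 - 7*g^2 + 7*g + 15) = (g - 5)*(g + 3)*(g^2 - 2*g - 3) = (g - 5)*(g + 1)*(g + 3)*(g - 3)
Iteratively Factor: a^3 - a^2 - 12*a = (a)*(a^2 - a - 12) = a*(a - 4)*(a + 3)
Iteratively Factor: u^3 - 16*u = (u - 4)*(u^2 + 4*u) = u*(u - 4)*(u + 4)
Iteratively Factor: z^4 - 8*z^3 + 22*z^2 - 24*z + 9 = (z - 1)*(z^3 - 7*z^2 + 15*z - 9) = (z - 3)*(z - 1)*(z^2 - 4*z + 3) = (z - 3)^2*(z - 1)*(z - 1)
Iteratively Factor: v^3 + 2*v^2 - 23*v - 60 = (v + 3)*(v^2 - v - 20) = (v - 5)*(v + 3)*(v + 4)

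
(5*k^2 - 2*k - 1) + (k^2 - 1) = 6*k^2 - 2*k - 2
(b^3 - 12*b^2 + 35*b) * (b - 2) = b^4 - 14*b^3 + 59*b^2 - 70*b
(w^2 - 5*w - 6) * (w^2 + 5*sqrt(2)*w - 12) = w^4 - 5*w^3 + 5*sqrt(2)*w^3 - 25*sqrt(2)*w^2 - 18*w^2 - 30*sqrt(2)*w + 60*w + 72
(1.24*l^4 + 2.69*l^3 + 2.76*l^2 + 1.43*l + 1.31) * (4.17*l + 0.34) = 5.1708*l^5 + 11.6389*l^4 + 12.4238*l^3 + 6.9015*l^2 + 5.9489*l + 0.4454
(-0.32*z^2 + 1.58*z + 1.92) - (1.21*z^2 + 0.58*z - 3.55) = -1.53*z^2 + 1.0*z + 5.47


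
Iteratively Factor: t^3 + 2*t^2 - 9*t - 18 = (t - 3)*(t^2 + 5*t + 6) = (t - 3)*(t + 3)*(t + 2)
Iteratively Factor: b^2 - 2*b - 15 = (b + 3)*(b - 5)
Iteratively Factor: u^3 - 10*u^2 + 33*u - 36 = (u - 3)*(u^2 - 7*u + 12) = (u - 3)^2*(u - 4)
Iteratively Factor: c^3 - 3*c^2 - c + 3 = (c - 1)*(c^2 - 2*c - 3) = (c - 3)*(c - 1)*(c + 1)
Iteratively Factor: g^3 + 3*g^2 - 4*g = (g)*(g^2 + 3*g - 4) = g*(g + 4)*(g - 1)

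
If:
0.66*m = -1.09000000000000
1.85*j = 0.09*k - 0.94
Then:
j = 0.0486486486486487*k - 0.508108108108108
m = -1.65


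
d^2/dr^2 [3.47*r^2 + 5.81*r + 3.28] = 6.94000000000000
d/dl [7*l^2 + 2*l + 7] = 14*l + 2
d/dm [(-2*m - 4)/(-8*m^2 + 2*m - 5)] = 2*(-8*m^2 - 32*m + 9)/(64*m^4 - 32*m^3 + 84*m^2 - 20*m + 25)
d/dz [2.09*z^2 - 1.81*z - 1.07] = 4.18*z - 1.81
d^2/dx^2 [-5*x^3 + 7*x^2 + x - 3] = 14 - 30*x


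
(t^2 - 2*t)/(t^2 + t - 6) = t/(t + 3)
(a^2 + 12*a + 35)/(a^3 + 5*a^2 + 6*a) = (a^2 + 12*a + 35)/(a*(a^2 + 5*a + 6))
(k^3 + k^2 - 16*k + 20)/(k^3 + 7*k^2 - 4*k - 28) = (k^2 + 3*k - 10)/(k^2 + 9*k + 14)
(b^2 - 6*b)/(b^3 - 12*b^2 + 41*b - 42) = b*(b - 6)/(b^3 - 12*b^2 + 41*b - 42)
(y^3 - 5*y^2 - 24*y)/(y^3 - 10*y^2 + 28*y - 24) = y*(y^2 - 5*y - 24)/(y^3 - 10*y^2 + 28*y - 24)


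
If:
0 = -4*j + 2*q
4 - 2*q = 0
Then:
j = 1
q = 2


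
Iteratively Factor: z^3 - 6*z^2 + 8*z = (z)*(z^2 - 6*z + 8) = z*(z - 4)*(z - 2)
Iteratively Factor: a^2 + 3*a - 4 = (a + 4)*(a - 1)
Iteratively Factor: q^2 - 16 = (q - 4)*(q + 4)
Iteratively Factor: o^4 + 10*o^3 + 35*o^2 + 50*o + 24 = (o + 4)*(o^3 + 6*o^2 + 11*o + 6) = (o + 2)*(o + 4)*(o^2 + 4*o + 3) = (o + 2)*(o + 3)*(o + 4)*(o + 1)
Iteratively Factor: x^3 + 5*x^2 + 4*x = (x + 4)*(x^2 + x) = x*(x + 4)*(x + 1)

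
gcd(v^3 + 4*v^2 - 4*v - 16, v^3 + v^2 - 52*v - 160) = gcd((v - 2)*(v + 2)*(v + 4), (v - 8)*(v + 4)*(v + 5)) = v + 4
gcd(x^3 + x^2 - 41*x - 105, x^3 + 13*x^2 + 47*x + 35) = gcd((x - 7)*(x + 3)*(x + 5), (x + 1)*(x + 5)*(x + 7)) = x + 5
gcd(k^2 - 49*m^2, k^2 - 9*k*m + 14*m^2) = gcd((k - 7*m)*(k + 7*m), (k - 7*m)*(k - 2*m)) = k - 7*m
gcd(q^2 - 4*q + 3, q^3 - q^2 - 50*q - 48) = 1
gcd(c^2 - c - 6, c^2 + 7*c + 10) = c + 2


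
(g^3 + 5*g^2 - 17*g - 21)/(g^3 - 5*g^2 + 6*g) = (g^2 + 8*g + 7)/(g*(g - 2))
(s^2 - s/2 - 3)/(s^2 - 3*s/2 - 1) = (2*s + 3)/(2*s + 1)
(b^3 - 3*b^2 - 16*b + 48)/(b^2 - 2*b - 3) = (b^2 - 16)/(b + 1)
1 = 1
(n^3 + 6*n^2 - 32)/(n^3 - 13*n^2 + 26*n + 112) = (n^3 + 6*n^2 - 32)/(n^3 - 13*n^2 + 26*n + 112)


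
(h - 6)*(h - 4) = h^2 - 10*h + 24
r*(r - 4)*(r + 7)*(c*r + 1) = c*r^4 + 3*c*r^3 - 28*c*r^2 + r^3 + 3*r^2 - 28*r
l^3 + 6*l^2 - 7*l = l*(l - 1)*(l + 7)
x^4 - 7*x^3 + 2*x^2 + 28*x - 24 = (x - 6)*(x - 2)*(x - 1)*(x + 2)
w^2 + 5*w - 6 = (w - 1)*(w + 6)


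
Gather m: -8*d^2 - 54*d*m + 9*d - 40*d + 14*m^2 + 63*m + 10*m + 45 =-8*d^2 - 31*d + 14*m^2 + m*(73 - 54*d) + 45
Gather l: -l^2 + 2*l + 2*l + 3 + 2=-l^2 + 4*l + 5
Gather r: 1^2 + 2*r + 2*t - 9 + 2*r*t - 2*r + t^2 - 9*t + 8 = 2*r*t + t^2 - 7*t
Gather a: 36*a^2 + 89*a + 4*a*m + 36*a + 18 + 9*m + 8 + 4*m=36*a^2 + a*(4*m + 125) + 13*m + 26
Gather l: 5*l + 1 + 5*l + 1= 10*l + 2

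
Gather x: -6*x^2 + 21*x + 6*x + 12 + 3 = -6*x^2 + 27*x + 15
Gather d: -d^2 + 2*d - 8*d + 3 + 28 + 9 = -d^2 - 6*d + 40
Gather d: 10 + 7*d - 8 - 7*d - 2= 0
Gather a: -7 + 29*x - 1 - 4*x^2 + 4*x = -4*x^2 + 33*x - 8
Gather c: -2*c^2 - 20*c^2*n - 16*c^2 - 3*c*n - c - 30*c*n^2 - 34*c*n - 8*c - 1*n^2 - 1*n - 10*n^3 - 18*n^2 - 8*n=c^2*(-20*n - 18) + c*(-30*n^2 - 37*n - 9) - 10*n^3 - 19*n^2 - 9*n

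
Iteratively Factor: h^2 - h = (h)*(h - 1)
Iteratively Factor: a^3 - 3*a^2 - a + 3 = (a - 1)*(a^2 - 2*a - 3) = (a - 3)*(a - 1)*(a + 1)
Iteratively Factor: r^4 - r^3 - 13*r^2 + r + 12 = (r + 3)*(r^3 - 4*r^2 - r + 4) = (r - 1)*(r + 3)*(r^2 - 3*r - 4) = (r - 1)*(r + 1)*(r + 3)*(r - 4)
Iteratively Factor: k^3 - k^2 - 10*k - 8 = (k - 4)*(k^2 + 3*k + 2) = (k - 4)*(k + 1)*(k + 2)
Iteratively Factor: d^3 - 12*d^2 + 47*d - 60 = (d - 5)*(d^2 - 7*d + 12) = (d - 5)*(d - 3)*(d - 4)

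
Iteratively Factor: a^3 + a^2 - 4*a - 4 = (a + 1)*(a^2 - 4) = (a - 2)*(a + 1)*(a + 2)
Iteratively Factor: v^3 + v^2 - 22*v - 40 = (v + 2)*(v^2 - v - 20) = (v + 2)*(v + 4)*(v - 5)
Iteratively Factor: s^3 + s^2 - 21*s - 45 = (s + 3)*(s^2 - 2*s - 15) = (s - 5)*(s + 3)*(s + 3)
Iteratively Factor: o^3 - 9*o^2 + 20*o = (o - 5)*(o^2 - 4*o) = o*(o - 5)*(o - 4)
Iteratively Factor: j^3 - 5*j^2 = (j)*(j^2 - 5*j) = j*(j - 5)*(j)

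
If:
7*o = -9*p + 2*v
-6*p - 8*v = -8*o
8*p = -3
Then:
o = 63/80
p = -3/8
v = 171/160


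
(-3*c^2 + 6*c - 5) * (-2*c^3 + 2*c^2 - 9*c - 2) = 6*c^5 - 18*c^4 + 49*c^3 - 58*c^2 + 33*c + 10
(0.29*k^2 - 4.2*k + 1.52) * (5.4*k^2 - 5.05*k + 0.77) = 1.566*k^4 - 24.1445*k^3 + 29.6413*k^2 - 10.91*k + 1.1704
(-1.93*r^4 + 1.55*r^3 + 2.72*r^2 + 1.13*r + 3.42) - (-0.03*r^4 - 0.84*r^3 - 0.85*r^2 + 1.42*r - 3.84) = -1.9*r^4 + 2.39*r^3 + 3.57*r^2 - 0.29*r + 7.26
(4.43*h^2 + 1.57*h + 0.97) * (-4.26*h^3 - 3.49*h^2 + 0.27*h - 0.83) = -18.8718*h^5 - 22.1489*h^4 - 8.4154*h^3 - 6.6383*h^2 - 1.0412*h - 0.8051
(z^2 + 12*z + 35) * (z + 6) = z^3 + 18*z^2 + 107*z + 210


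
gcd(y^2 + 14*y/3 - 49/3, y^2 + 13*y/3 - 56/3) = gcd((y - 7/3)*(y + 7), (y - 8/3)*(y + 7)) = y + 7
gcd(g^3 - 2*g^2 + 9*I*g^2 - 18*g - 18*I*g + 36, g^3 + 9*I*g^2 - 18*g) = g^2 + 9*I*g - 18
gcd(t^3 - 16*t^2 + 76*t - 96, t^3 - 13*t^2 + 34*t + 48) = t^2 - 14*t + 48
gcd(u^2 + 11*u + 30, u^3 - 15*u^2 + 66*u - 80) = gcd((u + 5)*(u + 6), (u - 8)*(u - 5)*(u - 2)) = 1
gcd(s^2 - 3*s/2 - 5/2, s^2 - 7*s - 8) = s + 1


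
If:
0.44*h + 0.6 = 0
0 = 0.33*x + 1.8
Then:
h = -1.36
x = -5.45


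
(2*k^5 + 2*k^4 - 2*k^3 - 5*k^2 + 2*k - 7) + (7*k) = 2*k^5 + 2*k^4 - 2*k^3 - 5*k^2 + 9*k - 7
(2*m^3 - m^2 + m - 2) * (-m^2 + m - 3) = -2*m^5 + 3*m^4 - 8*m^3 + 6*m^2 - 5*m + 6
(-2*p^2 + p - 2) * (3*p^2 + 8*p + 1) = -6*p^4 - 13*p^3 - 15*p - 2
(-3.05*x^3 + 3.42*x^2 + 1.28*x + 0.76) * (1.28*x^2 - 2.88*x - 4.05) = -3.904*x^5 + 13.1616*x^4 + 4.1413*x^3 - 16.5646*x^2 - 7.3728*x - 3.078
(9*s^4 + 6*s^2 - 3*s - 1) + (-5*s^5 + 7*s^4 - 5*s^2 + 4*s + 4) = -5*s^5 + 16*s^4 + s^2 + s + 3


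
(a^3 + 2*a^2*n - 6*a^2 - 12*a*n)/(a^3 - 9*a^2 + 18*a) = (a + 2*n)/(a - 3)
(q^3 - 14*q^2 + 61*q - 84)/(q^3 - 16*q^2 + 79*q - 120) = (q^2 - 11*q + 28)/(q^2 - 13*q + 40)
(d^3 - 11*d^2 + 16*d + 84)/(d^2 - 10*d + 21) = (d^2 - 4*d - 12)/(d - 3)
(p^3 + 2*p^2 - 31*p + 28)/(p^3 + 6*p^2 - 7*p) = (p - 4)/p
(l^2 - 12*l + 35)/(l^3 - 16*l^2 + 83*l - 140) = 1/(l - 4)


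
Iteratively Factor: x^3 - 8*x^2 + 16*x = (x)*(x^2 - 8*x + 16) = x*(x - 4)*(x - 4)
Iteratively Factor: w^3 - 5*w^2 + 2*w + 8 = (w - 4)*(w^2 - w - 2) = (w - 4)*(w + 1)*(w - 2)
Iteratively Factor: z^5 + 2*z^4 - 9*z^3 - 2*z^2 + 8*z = (z + 1)*(z^4 + z^3 - 10*z^2 + 8*z) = z*(z + 1)*(z^3 + z^2 - 10*z + 8) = z*(z - 2)*(z + 1)*(z^2 + 3*z - 4) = z*(z - 2)*(z + 1)*(z + 4)*(z - 1)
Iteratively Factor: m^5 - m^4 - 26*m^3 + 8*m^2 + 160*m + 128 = (m + 1)*(m^4 - 2*m^3 - 24*m^2 + 32*m + 128) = (m + 1)*(m + 4)*(m^3 - 6*m^2 + 32) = (m - 4)*(m + 1)*(m + 4)*(m^2 - 2*m - 8) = (m - 4)^2*(m + 1)*(m + 4)*(m + 2)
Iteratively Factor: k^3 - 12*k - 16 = (k + 2)*(k^2 - 2*k - 8) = (k - 4)*(k + 2)*(k + 2)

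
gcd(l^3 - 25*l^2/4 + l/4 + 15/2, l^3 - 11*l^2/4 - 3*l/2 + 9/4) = l + 1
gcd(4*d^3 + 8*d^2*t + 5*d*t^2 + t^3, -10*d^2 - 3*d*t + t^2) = 2*d + t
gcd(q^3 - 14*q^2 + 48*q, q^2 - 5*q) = q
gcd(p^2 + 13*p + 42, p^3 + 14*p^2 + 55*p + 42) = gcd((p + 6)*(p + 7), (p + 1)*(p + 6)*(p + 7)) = p^2 + 13*p + 42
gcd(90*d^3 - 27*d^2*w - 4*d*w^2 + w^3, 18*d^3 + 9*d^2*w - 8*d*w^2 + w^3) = 18*d^2 - 9*d*w + w^2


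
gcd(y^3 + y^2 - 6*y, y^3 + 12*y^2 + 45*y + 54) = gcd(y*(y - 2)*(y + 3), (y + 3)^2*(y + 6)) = y + 3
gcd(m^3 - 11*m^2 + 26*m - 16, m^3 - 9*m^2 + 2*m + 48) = m - 8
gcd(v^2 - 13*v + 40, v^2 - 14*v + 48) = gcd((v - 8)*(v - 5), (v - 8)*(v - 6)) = v - 8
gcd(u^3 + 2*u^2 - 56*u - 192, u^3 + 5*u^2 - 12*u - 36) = u + 6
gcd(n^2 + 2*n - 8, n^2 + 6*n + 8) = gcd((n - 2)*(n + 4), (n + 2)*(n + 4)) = n + 4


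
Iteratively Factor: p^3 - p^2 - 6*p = (p)*(p^2 - p - 6) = p*(p - 3)*(p + 2)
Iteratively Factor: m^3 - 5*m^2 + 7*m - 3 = (m - 1)*(m^2 - 4*m + 3) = (m - 1)^2*(m - 3)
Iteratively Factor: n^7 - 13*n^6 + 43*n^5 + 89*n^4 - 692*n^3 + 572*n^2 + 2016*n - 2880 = (n - 4)*(n^6 - 9*n^5 + 7*n^4 + 117*n^3 - 224*n^2 - 324*n + 720) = (n - 4)^2*(n^5 - 5*n^4 - 13*n^3 + 65*n^2 + 36*n - 180) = (n - 5)*(n - 4)^2*(n^4 - 13*n^2 + 36) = (n - 5)*(n - 4)^2*(n - 3)*(n^3 + 3*n^2 - 4*n - 12) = (n - 5)*(n - 4)^2*(n - 3)*(n - 2)*(n^2 + 5*n + 6) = (n - 5)*(n - 4)^2*(n - 3)*(n - 2)*(n + 2)*(n + 3)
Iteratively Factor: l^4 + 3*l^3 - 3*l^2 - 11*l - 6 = (l - 2)*(l^3 + 5*l^2 + 7*l + 3) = (l - 2)*(l + 1)*(l^2 + 4*l + 3) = (l - 2)*(l + 1)*(l + 3)*(l + 1)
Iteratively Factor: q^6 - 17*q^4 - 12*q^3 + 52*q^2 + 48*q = (q)*(q^5 - 17*q^3 - 12*q^2 + 52*q + 48) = q*(q + 3)*(q^4 - 3*q^3 - 8*q^2 + 12*q + 16) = q*(q - 2)*(q + 3)*(q^3 - q^2 - 10*q - 8) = q*(q - 2)*(q + 1)*(q + 3)*(q^2 - 2*q - 8) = q*(q - 4)*(q - 2)*(q + 1)*(q + 3)*(q + 2)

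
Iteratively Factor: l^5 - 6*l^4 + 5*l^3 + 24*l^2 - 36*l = (l - 2)*(l^4 - 4*l^3 - 3*l^2 + 18*l) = (l - 3)*(l - 2)*(l^3 - l^2 - 6*l) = l*(l - 3)*(l - 2)*(l^2 - l - 6) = l*(l - 3)*(l - 2)*(l + 2)*(l - 3)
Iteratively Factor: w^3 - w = (w + 1)*(w^2 - w) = w*(w + 1)*(w - 1)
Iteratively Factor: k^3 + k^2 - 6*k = (k)*(k^2 + k - 6) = k*(k - 2)*(k + 3)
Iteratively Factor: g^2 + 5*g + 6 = (g + 2)*(g + 3)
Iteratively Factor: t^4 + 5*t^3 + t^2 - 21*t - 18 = (t + 3)*(t^3 + 2*t^2 - 5*t - 6) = (t - 2)*(t + 3)*(t^2 + 4*t + 3) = (t - 2)*(t + 3)^2*(t + 1)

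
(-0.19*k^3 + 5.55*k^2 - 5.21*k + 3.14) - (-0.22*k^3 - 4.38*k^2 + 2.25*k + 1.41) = 0.03*k^3 + 9.93*k^2 - 7.46*k + 1.73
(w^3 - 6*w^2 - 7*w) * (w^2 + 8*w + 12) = w^5 + 2*w^4 - 43*w^3 - 128*w^2 - 84*w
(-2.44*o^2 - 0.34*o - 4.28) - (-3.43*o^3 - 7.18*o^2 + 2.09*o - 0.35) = 3.43*o^3 + 4.74*o^2 - 2.43*o - 3.93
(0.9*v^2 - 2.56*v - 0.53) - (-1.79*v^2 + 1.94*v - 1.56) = 2.69*v^2 - 4.5*v + 1.03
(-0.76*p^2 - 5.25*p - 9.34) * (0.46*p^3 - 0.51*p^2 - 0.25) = -0.3496*p^5 - 2.0274*p^4 - 1.6189*p^3 + 4.9534*p^2 + 1.3125*p + 2.335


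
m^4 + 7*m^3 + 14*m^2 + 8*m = m*(m + 1)*(m + 2)*(m + 4)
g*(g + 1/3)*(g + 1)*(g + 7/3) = g^4 + 11*g^3/3 + 31*g^2/9 + 7*g/9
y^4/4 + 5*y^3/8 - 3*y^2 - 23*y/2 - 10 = (y/4 + 1/2)*(y - 4)*(y + 2)*(y + 5/2)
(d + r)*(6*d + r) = 6*d^2 + 7*d*r + r^2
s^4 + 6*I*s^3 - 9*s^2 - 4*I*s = s*(s + I)^2*(s + 4*I)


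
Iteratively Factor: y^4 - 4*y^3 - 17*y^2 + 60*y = (y - 3)*(y^3 - y^2 - 20*y) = y*(y - 3)*(y^2 - y - 20) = y*(y - 5)*(y - 3)*(y + 4)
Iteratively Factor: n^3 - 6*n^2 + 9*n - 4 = (n - 4)*(n^2 - 2*n + 1) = (n - 4)*(n - 1)*(n - 1)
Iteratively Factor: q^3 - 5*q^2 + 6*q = (q - 2)*(q^2 - 3*q) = (q - 3)*(q - 2)*(q)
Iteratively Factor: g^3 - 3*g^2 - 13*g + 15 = (g - 5)*(g^2 + 2*g - 3) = (g - 5)*(g + 3)*(g - 1)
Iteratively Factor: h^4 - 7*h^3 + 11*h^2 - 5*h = (h - 1)*(h^3 - 6*h^2 + 5*h) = (h - 1)^2*(h^2 - 5*h) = h*(h - 1)^2*(h - 5)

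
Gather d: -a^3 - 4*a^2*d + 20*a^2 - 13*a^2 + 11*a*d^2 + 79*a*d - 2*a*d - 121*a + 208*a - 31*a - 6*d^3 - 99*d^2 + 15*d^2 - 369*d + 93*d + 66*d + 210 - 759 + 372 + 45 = -a^3 + 7*a^2 + 56*a - 6*d^3 + d^2*(11*a - 84) + d*(-4*a^2 + 77*a - 210) - 132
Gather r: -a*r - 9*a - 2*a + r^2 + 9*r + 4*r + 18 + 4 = -11*a + r^2 + r*(13 - a) + 22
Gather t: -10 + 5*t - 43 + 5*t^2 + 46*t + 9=5*t^2 + 51*t - 44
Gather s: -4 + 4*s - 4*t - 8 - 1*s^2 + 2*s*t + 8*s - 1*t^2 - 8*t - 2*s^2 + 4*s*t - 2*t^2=-3*s^2 + s*(6*t + 12) - 3*t^2 - 12*t - 12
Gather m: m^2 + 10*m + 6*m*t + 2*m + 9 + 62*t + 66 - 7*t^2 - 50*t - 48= m^2 + m*(6*t + 12) - 7*t^2 + 12*t + 27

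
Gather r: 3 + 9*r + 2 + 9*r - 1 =18*r + 4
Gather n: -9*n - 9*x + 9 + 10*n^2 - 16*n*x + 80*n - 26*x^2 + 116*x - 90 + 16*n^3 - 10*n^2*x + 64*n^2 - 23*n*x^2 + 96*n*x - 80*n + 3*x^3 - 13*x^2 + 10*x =16*n^3 + n^2*(74 - 10*x) + n*(-23*x^2 + 80*x - 9) + 3*x^3 - 39*x^2 + 117*x - 81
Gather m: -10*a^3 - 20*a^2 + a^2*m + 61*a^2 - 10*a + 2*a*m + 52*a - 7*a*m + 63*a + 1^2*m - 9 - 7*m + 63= -10*a^3 + 41*a^2 + 105*a + m*(a^2 - 5*a - 6) + 54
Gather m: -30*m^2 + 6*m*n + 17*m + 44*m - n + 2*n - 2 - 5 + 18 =-30*m^2 + m*(6*n + 61) + n + 11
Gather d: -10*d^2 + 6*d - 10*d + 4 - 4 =-10*d^2 - 4*d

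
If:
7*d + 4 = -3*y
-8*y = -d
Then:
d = -32/59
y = -4/59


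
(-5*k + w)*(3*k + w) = -15*k^2 - 2*k*w + w^2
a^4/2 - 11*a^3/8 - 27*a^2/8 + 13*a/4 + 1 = (a/2 + 1)*(a - 4)*(a - 1)*(a + 1/4)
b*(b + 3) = b^2 + 3*b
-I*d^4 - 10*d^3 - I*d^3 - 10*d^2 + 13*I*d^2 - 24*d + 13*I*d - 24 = (d - 8*I)*(d - 3*I)*(d + I)*(-I*d - I)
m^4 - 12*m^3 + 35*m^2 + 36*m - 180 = (m - 6)*(m - 5)*(m - 3)*(m + 2)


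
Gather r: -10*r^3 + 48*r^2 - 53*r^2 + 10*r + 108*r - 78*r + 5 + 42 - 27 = -10*r^3 - 5*r^2 + 40*r + 20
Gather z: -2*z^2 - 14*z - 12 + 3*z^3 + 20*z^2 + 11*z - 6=3*z^3 + 18*z^2 - 3*z - 18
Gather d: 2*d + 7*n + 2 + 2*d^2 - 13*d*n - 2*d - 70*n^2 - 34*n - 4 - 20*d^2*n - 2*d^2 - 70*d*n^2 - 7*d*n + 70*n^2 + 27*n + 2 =-20*d^2*n + d*(-70*n^2 - 20*n)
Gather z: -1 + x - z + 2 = x - z + 1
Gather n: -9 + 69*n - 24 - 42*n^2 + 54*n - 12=-42*n^2 + 123*n - 45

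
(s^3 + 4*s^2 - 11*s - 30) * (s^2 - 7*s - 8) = s^5 - 3*s^4 - 47*s^3 + 15*s^2 + 298*s + 240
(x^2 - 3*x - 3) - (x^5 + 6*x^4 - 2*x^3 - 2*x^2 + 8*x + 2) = -x^5 - 6*x^4 + 2*x^3 + 3*x^2 - 11*x - 5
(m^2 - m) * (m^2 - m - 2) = m^4 - 2*m^3 - m^2 + 2*m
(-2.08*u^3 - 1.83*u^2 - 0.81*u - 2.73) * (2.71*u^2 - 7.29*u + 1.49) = -5.6368*u^5 + 10.2039*u^4 + 8.0464*u^3 - 4.2201*u^2 + 18.6948*u - 4.0677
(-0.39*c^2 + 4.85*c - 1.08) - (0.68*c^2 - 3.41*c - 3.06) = -1.07*c^2 + 8.26*c + 1.98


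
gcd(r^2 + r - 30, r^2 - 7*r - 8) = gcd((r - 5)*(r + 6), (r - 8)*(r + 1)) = 1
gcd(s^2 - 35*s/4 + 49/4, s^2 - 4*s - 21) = s - 7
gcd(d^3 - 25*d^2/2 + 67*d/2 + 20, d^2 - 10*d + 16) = d - 8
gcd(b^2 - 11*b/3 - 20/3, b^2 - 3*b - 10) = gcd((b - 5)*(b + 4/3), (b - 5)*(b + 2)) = b - 5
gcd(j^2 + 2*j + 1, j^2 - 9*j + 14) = 1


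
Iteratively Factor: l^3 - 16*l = (l)*(l^2 - 16) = l*(l + 4)*(l - 4)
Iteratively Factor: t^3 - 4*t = (t)*(t^2 - 4) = t*(t + 2)*(t - 2)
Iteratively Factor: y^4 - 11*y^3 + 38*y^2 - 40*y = (y - 5)*(y^3 - 6*y^2 + 8*y) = y*(y - 5)*(y^2 - 6*y + 8) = y*(y - 5)*(y - 4)*(y - 2)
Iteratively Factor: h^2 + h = (h + 1)*(h)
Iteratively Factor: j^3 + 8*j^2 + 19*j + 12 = (j + 1)*(j^2 + 7*j + 12) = (j + 1)*(j + 3)*(j + 4)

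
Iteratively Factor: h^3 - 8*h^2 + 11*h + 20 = (h - 5)*(h^2 - 3*h - 4) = (h - 5)*(h + 1)*(h - 4)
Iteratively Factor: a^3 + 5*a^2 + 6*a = (a + 2)*(a^2 + 3*a) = a*(a + 2)*(a + 3)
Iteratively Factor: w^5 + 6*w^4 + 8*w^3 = (w)*(w^4 + 6*w^3 + 8*w^2) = w^2*(w^3 + 6*w^2 + 8*w) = w^3*(w^2 + 6*w + 8) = w^3*(w + 2)*(w + 4)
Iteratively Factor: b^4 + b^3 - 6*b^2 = (b + 3)*(b^3 - 2*b^2) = b*(b + 3)*(b^2 - 2*b) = b*(b - 2)*(b + 3)*(b)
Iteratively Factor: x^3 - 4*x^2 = (x)*(x^2 - 4*x) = x^2*(x - 4)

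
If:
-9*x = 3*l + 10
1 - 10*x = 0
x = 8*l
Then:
No Solution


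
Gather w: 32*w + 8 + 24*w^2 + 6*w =24*w^2 + 38*w + 8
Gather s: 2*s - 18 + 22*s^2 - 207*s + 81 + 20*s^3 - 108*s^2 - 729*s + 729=20*s^3 - 86*s^2 - 934*s + 792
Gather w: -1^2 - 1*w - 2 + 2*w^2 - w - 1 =2*w^2 - 2*w - 4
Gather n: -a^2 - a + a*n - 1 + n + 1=-a^2 - a + n*(a + 1)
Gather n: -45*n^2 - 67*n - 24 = -45*n^2 - 67*n - 24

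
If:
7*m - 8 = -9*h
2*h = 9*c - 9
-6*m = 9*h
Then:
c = -5/27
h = -16/3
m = 8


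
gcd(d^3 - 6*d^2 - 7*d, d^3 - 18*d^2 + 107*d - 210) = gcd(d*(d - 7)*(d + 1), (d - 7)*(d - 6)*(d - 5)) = d - 7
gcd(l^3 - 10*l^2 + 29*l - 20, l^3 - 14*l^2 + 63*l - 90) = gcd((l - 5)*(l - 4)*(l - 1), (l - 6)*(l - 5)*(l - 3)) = l - 5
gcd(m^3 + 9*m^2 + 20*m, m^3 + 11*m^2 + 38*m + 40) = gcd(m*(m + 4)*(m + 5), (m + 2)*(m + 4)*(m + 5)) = m^2 + 9*m + 20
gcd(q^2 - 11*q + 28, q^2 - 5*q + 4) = q - 4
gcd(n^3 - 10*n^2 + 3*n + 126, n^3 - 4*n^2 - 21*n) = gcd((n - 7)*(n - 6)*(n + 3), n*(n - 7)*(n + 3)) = n^2 - 4*n - 21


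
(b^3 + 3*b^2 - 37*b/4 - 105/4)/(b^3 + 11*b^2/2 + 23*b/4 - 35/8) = 2*(b - 3)/(2*b - 1)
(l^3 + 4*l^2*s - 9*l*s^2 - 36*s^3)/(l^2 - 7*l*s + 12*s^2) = (-l^2 - 7*l*s - 12*s^2)/(-l + 4*s)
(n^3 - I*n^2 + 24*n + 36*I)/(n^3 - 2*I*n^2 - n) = (-n^3 + I*n^2 - 24*n - 36*I)/(n*(-n^2 + 2*I*n + 1))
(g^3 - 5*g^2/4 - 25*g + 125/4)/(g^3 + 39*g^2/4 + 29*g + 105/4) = (4*g^2 - 25*g + 25)/(4*g^2 + 19*g + 21)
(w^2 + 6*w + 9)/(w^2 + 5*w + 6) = (w + 3)/(w + 2)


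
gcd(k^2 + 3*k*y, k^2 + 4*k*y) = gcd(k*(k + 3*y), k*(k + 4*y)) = k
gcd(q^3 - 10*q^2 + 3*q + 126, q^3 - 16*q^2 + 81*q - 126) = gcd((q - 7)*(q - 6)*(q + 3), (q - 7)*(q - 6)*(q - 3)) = q^2 - 13*q + 42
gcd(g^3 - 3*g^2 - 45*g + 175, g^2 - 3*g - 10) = g - 5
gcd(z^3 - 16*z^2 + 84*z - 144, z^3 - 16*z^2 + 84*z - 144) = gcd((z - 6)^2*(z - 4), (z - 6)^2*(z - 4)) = z^3 - 16*z^2 + 84*z - 144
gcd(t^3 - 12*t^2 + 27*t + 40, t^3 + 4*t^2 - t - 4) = t + 1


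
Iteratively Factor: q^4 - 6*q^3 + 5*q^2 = (q - 5)*(q^3 - q^2) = q*(q - 5)*(q^2 - q) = q*(q - 5)*(q - 1)*(q)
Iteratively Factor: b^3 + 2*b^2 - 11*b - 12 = (b + 4)*(b^2 - 2*b - 3) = (b - 3)*(b + 4)*(b + 1)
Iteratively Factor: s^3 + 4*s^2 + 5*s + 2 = (s + 2)*(s^2 + 2*s + 1) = (s + 1)*(s + 2)*(s + 1)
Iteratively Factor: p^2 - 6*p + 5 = (p - 5)*(p - 1)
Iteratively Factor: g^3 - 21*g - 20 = (g + 4)*(g^2 - 4*g - 5) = (g - 5)*(g + 4)*(g + 1)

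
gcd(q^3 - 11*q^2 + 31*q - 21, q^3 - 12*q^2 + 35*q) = q - 7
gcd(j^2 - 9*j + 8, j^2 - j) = j - 1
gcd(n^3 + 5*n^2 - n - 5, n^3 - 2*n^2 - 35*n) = n + 5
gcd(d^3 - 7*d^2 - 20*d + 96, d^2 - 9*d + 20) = 1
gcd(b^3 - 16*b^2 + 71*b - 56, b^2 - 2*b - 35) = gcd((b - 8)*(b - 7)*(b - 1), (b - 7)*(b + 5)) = b - 7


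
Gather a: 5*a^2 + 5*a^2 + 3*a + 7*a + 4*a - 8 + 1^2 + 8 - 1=10*a^2 + 14*a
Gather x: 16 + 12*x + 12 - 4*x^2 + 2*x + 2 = -4*x^2 + 14*x + 30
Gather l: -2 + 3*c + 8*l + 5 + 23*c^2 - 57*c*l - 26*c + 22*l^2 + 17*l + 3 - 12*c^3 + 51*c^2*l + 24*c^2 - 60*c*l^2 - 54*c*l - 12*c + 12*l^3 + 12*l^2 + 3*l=-12*c^3 + 47*c^2 - 35*c + 12*l^3 + l^2*(34 - 60*c) + l*(51*c^2 - 111*c + 28) + 6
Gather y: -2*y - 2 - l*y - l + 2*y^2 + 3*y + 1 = -l + 2*y^2 + y*(1 - l) - 1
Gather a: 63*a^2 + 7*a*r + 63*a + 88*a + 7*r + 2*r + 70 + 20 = 63*a^2 + a*(7*r + 151) + 9*r + 90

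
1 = 1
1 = 1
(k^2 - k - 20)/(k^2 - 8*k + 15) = (k + 4)/(k - 3)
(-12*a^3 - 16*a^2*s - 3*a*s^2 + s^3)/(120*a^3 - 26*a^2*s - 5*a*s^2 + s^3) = (2*a^2 + 3*a*s + s^2)/(-20*a^2 + a*s + s^2)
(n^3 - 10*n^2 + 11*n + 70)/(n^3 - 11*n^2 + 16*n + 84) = (n - 5)/(n - 6)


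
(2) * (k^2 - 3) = 2*k^2 - 6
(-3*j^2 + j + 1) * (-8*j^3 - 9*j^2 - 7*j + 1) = 24*j^5 + 19*j^4 + 4*j^3 - 19*j^2 - 6*j + 1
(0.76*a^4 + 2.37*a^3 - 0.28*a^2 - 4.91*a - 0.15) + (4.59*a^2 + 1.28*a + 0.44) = 0.76*a^4 + 2.37*a^3 + 4.31*a^2 - 3.63*a + 0.29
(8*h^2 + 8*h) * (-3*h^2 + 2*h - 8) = -24*h^4 - 8*h^3 - 48*h^2 - 64*h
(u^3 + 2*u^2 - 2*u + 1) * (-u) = -u^4 - 2*u^3 + 2*u^2 - u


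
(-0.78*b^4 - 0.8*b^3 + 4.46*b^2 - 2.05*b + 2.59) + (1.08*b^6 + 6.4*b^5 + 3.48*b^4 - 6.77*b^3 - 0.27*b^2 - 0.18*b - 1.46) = 1.08*b^6 + 6.4*b^5 + 2.7*b^4 - 7.57*b^3 + 4.19*b^2 - 2.23*b + 1.13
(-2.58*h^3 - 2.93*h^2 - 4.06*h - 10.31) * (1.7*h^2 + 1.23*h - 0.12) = -4.386*h^5 - 8.1544*h^4 - 10.1963*h^3 - 22.1692*h^2 - 12.1941*h + 1.2372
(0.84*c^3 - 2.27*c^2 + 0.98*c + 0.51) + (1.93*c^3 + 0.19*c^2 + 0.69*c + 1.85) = 2.77*c^3 - 2.08*c^2 + 1.67*c + 2.36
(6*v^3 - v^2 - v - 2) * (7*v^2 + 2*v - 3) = 42*v^5 + 5*v^4 - 27*v^3 - 13*v^2 - v + 6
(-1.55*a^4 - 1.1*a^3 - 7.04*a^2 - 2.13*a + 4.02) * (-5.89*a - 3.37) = 9.1295*a^5 + 11.7025*a^4 + 45.1726*a^3 + 36.2705*a^2 - 16.4997*a - 13.5474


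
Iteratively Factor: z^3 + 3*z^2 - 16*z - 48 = (z - 4)*(z^2 + 7*z + 12) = (z - 4)*(z + 4)*(z + 3)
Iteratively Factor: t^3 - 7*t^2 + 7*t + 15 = (t - 3)*(t^2 - 4*t - 5) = (t - 3)*(t + 1)*(t - 5)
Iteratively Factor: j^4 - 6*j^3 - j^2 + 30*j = (j - 5)*(j^3 - j^2 - 6*j) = (j - 5)*(j - 3)*(j^2 + 2*j) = (j - 5)*(j - 3)*(j + 2)*(j)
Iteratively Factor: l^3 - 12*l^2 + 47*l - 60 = (l - 5)*(l^2 - 7*l + 12) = (l - 5)*(l - 4)*(l - 3)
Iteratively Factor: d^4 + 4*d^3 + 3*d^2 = (d + 1)*(d^3 + 3*d^2) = d*(d + 1)*(d^2 + 3*d) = d^2*(d + 1)*(d + 3)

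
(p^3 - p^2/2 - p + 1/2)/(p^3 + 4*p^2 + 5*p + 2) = (2*p^2 - 3*p + 1)/(2*(p^2 + 3*p + 2))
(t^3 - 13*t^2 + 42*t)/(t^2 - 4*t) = (t^2 - 13*t + 42)/(t - 4)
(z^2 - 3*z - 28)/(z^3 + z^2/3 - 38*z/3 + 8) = 3*(z - 7)/(3*z^2 - 11*z + 6)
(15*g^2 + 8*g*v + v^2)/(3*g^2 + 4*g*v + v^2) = (5*g + v)/(g + v)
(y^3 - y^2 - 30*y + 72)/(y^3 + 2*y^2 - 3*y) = (y^3 - y^2 - 30*y + 72)/(y*(y^2 + 2*y - 3))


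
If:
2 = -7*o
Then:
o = -2/7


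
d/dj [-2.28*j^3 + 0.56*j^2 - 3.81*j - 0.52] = -6.84*j^2 + 1.12*j - 3.81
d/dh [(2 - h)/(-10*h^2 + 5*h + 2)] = 2*(-5*h^2 + 20*h - 6)/(100*h^4 - 100*h^3 - 15*h^2 + 20*h + 4)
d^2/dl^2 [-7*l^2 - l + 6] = -14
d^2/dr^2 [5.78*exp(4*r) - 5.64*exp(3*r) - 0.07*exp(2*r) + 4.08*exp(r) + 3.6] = (92.48*exp(3*r) - 50.76*exp(2*r) - 0.28*exp(r) + 4.08)*exp(r)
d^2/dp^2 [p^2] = 2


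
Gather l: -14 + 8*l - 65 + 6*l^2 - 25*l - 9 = 6*l^2 - 17*l - 88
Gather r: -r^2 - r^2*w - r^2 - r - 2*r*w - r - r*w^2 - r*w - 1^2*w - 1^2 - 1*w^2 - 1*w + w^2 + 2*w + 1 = r^2*(-w - 2) + r*(-w^2 - 3*w - 2)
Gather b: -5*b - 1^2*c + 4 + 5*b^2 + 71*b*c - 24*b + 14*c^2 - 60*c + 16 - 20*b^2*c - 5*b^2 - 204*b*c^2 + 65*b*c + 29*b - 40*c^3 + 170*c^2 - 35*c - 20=-20*b^2*c + b*(-204*c^2 + 136*c) - 40*c^3 + 184*c^2 - 96*c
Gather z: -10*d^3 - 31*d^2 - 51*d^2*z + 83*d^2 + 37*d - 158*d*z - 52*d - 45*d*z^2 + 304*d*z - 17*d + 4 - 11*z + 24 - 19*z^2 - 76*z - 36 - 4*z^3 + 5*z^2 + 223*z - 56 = -10*d^3 + 52*d^2 - 32*d - 4*z^3 + z^2*(-45*d - 14) + z*(-51*d^2 + 146*d + 136) - 64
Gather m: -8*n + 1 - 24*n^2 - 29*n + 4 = -24*n^2 - 37*n + 5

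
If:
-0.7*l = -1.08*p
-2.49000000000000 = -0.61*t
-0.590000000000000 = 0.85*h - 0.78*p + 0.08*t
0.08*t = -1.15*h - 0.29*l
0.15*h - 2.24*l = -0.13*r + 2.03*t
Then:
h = -0.52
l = 0.94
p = 0.61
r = 80.50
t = 4.08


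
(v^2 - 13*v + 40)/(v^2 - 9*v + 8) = (v - 5)/(v - 1)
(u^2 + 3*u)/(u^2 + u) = (u + 3)/(u + 1)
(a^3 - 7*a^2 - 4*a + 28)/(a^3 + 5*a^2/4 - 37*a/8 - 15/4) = 8*(a^2 - 5*a - 14)/(8*a^2 + 26*a + 15)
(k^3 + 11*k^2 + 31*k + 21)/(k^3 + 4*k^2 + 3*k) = (k + 7)/k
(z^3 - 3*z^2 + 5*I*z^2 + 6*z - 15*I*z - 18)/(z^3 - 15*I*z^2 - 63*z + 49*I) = (z^2 + z*(-3 + 6*I) - 18*I)/(z^2 - 14*I*z - 49)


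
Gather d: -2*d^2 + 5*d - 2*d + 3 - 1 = -2*d^2 + 3*d + 2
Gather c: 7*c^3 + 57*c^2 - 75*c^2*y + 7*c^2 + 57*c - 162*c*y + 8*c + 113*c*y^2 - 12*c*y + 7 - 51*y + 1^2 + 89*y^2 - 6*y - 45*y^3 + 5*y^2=7*c^3 + c^2*(64 - 75*y) + c*(113*y^2 - 174*y + 65) - 45*y^3 + 94*y^2 - 57*y + 8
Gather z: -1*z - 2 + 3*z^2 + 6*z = 3*z^2 + 5*z - 2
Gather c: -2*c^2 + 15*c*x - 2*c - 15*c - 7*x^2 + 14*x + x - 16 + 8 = -2*c^2 + c*(15*x - 17) - 7*x^2 + 15*x - 8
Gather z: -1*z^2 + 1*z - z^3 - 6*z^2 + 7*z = -z^3 - 7*z^2 + 8*z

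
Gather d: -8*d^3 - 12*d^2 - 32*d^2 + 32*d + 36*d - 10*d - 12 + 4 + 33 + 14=-8*d^3 - 44*d^2 + 58*d + 39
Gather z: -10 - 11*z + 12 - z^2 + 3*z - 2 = -z^2 - 8*z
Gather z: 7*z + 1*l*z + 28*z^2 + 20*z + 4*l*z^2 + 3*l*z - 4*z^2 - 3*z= z^2*(4*l + 24) + z*(4*l + 24)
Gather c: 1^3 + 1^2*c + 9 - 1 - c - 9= 0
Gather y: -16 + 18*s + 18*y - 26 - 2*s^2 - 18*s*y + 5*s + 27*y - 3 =-2*s^2 + 23*s + y*(45 - 18*s) - 45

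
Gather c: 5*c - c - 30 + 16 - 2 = 4*c - 16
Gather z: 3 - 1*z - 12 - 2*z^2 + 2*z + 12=-2*z^2 + z + 3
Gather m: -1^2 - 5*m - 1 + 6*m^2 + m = 6*m^2 - 4*m - 2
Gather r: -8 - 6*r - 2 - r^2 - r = -r^2 - 7*r - 10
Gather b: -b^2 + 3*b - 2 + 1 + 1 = -b^2 + 3*b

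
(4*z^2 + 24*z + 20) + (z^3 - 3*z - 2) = z^3 + 4*z^2 + 21*z + 18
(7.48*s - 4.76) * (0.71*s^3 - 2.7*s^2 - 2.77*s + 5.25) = 5.3108*s^4 - 23.5756*s^3 - 7.8676*s^2 + 52.4552*s - 24.99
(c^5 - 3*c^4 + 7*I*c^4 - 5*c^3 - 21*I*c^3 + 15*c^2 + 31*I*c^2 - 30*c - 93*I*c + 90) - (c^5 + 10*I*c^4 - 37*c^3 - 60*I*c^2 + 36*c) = -3*c^4 - 3*I*c^4 + 32*c^3 - 21*I*c^3 + 15*c^2 + 91*I*c^2 - 66*c - 93*I*c + 90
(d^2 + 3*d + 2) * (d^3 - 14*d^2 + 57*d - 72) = d^5 - 11*d^4 + 17*d^3 + 71*d^2 - 102*d - 144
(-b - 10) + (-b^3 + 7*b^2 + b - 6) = -b^3 + 7*b^2 - 16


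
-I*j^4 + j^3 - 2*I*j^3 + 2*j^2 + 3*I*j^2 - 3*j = j*(j - 1)*(j + 3)*(-I*j + 1)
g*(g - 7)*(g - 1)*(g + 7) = g^4 - g^3 - 49*g^2 + 49*g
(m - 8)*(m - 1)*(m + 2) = m^3 - 7*m^2 - 10*m + 16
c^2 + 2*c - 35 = (c - 5)*(c + 7)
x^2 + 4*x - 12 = (x - 2)*(x + 6)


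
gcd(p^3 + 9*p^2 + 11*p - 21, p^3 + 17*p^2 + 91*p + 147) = p^2 + 10*p + 21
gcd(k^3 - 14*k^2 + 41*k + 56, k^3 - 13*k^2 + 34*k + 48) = k^2 - 7*k - 8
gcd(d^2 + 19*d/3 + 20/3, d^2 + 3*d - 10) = d + 5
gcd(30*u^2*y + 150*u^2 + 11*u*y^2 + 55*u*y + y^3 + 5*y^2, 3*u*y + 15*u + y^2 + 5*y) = y + 5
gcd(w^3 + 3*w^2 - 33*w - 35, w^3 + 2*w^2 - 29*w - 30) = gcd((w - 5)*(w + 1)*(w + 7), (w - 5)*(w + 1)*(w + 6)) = w^2 - 4*w - 5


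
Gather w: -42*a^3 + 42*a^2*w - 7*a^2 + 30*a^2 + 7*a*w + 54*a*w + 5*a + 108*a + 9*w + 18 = -42*a^3 + 23*a^2 + 113*a + w*(42*a^2 + 61*a + 9) + 18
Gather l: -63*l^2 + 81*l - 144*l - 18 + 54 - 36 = -63*l^2 - 63*l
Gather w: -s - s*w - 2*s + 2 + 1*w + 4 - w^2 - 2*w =-3*s - w^2 + w*(-s - 1) + 6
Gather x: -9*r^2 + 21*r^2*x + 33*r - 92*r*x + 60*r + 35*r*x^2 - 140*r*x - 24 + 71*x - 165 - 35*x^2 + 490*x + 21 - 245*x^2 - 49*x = -9*r^2 + 93*r + x^2*(35*r - 280) + x*(21*r^2 - 232*r + 512) - 168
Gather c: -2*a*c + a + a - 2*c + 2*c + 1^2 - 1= -2*a*c + 2*a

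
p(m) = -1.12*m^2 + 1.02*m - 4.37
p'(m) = 1.02 - 2.24*m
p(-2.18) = -11.92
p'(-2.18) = 5.90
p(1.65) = -5.74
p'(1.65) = -2.68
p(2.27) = -7.83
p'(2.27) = -4.06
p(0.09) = -4.29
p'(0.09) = 0.82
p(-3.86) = -24.99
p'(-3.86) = 9.67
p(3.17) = -12.39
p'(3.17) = -6.08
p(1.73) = -5.96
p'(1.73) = -2.86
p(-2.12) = -11.57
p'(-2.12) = 5.77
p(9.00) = -85.91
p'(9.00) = -19.14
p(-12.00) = -177.89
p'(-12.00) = 27.90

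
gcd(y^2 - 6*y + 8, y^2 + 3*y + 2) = 1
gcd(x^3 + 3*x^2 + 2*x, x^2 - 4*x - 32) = 1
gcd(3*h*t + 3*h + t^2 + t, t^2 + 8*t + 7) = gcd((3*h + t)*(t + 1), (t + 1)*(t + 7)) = t + 1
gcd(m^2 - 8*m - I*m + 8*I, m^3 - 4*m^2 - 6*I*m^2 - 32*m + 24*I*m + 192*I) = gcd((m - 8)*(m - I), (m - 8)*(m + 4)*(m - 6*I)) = m - 8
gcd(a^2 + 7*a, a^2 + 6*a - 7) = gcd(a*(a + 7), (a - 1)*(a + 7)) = a + 7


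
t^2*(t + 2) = t^3 + 2*t^2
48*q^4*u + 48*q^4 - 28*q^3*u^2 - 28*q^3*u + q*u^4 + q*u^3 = (-4*q + u)*(-2*q + u)*(6*q + u)*(q*u + q)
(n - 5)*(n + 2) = n^2 - 3*n - 10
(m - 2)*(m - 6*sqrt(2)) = m^2 - 6*sqrt(2)*m - 2*m + 12*sqrt(2)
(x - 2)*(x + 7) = x^2 + 5*x - 14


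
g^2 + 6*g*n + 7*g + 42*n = (g + 7)*(g + 6*n)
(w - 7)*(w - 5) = w^2 - 12*w + 35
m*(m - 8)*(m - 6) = m^3 - 14*m^2 + 48*m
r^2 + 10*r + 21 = (r + 3)*(r + 7)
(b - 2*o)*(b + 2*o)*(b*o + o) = b^3*o + b^2*o - 4*b*o^3 - 4*o^3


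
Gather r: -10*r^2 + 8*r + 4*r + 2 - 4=-10*r^2 + 12*r - 2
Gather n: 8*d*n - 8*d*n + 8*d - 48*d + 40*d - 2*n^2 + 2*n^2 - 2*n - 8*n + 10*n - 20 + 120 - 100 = 0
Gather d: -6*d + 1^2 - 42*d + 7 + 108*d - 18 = 60*d - 10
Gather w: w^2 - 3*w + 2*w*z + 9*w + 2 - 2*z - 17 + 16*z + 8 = w^2 + w*(2*z + 6) + 14*z - 7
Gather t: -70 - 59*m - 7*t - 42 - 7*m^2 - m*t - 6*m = -7*m^2 - 65*m + t*(-m - 7) - 112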